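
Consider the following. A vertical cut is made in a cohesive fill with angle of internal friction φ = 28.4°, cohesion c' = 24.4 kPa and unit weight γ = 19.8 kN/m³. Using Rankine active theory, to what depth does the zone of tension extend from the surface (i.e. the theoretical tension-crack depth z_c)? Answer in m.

4.13 m

K_a = tan²(45° − 28.4°/2) = 0.3554; √K_a = 0.5961.
The active pressure is zero where K_a γ z = 2c√K_a, so z_c = 2c/(γ√K_a) = 2×24.4/(19.8×0.5961) = 4.134 m.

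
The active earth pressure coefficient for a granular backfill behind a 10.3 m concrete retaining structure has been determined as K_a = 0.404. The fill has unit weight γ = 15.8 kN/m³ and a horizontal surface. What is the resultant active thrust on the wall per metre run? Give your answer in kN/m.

339 kN/m

P = ½ K_a γ H² = 0.5 × 0.404 × 15.8 × 10.3² = 338.6 kN/m.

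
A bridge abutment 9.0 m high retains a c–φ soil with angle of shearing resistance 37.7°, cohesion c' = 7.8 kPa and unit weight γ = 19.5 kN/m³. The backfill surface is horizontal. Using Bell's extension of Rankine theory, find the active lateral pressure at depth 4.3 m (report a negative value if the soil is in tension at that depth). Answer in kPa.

12.6 kPa

K_a = (1 − sin φ)/(1 + sin φ) = 0.2411.
σ_a = K_a γ z − 2c√K_a = 0.2411×19.5×4.3 − 2×7.8×0.4910 = 12.55 kPa.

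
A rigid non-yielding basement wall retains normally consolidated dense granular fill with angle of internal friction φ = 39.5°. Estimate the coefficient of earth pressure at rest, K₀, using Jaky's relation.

K₀ = 1 − sin φ' = 1 − sin 39.5° = 0.3639.

0.364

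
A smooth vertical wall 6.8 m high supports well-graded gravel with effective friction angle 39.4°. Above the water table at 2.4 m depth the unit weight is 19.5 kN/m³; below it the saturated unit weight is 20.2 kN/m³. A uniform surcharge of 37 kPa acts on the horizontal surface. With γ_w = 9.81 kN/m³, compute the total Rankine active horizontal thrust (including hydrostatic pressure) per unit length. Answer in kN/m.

K_a = tan²(45° − φ/2) = 0.2234.
γ' = 20.2 − 9.81 = 10.39 kN/m³. h₂ = H − d_w = 4.4 m.
σ'_h: at surface K_a·q = 8.267; at WT K_a(q+γd_w) = 18.72; at base K_a(q+γd_w+γ'h₂) = 28.94 kPa.
P₁ = ½(8.267+18.72)×2.4 = 32.39; P₂ = ½(18.72+28.94)×4.4 = 104.9; P_w = ½γ_w h₂² = 94.96.
Total = 32.39+104.9+94.96 = 232.2 kN/m.

232 kN/m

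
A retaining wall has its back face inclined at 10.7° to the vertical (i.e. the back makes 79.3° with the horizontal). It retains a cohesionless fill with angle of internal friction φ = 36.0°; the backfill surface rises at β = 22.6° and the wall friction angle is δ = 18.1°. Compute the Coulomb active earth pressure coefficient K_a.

0.448

K_a = sin²(α+φ) / [sin²α · sin(α−δ) · (1 + √{sin(φ+δ)sin(φ−β) / (sin(α−δ)sin(α+β))})²].
With α = 79.3°, φ = 36.0°, δ = 18.1°, β = 22.6°: K_a = 0.4483.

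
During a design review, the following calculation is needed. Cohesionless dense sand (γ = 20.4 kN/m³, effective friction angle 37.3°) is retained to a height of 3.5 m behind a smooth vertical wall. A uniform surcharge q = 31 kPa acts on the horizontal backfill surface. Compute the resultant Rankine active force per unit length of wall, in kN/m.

57.3 kN/m

K_a = tan²(45° − φ/2) = 0.2453.
Soil triangle: ½ K_a γ H² = 0.5×0.2453×20.4×3.5² = 30.66 kN/m.
Surcharge rectangle: K_a q H = 0.2453×31×3.5 = 26.62 kN/m.
Total = 30.66 + 26.62 = 57.27 kN/m.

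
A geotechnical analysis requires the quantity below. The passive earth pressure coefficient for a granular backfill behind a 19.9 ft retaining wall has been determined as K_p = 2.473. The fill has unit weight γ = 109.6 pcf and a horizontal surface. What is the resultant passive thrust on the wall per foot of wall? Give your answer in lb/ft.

53700 lb/ft

P = ½ K_p γ H² = 0.5 × 2.473 × 109.6 × 19.9² = 53670 lb/ft.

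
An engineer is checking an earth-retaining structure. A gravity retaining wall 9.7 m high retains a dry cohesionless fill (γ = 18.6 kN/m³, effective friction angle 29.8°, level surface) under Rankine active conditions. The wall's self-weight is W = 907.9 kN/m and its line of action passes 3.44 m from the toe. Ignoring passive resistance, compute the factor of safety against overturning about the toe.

3.29

K_a = tan²(45° − 29.8°/2) = 0.3360.
P_a = ½K_aγH² = 0.5×0.3360×18.6×9.7² = 294.0 kN/m, acting at H/3 = 3.233 m above the base.
Overturning moment M_o = P_a × H/3 = 294.0 × 3.233 = 950.7.
Resisting moment M_r = W × 3.44 = 907.9 × 3.44 = 3123.
FS_overturning = M_r/M_o = 3123/950.7 = 3.285.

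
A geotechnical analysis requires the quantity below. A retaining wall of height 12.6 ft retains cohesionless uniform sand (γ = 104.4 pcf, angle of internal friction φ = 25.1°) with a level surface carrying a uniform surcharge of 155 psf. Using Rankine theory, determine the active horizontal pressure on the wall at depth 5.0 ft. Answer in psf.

K_a = (1 − sin φ)/(1 + sin φ) = 0.4043.
σ_v = γz + q = 104.4 × 5.0 + 155 = 677.0 psf.
σ_h = K_a σ_v = 0.4043 × 677.0 = 273.7 psf.

274 psf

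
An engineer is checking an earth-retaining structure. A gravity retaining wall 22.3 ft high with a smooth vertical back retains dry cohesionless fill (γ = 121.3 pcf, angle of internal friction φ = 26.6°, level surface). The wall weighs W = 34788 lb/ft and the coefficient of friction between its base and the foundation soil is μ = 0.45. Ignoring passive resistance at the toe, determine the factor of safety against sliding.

K_a = tan²(45° − 26.6°/2) = 0.3814.
P_a = ½K_aγH² = 0.5×0.3814×121.3×22.3² = 11500 lb/ft, acting at H/3 = 7.433 ft above the base.
FS_sliding = μW / P_a = 0.45×34788 / 11500 = 1.361.

1.36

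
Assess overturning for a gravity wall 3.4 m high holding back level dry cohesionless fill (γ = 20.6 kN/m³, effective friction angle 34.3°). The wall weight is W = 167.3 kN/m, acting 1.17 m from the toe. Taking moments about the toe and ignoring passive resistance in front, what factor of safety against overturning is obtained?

5.20

K_a = tan²(45° − 34.3°/2) = 0.2792.
P_a = ½K_aγH² = 0.5×0.2792×20.6×3.4² = 33.24 kN/m, acting at H/3 = 1.133 m above the base.
Overturning moment M_o = P_a × H/3 = 33.24 × 1.133 = 37.67.
Resisting moment M_r = W × 1.17 = 167.3 × 1.17 = 195.7.
FS_overturning = M_r/M_o = 195.7/37.67 = 5.196.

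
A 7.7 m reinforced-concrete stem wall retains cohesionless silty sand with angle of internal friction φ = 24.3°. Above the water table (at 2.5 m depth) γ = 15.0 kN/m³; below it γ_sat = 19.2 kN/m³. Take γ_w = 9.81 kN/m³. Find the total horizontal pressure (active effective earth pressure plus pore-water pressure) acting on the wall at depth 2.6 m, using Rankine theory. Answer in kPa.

K_a = (1 − sin φ)/(1 + sin φ) = 0.4169.
γ' = 19.2 − 9.81 = 9.390 kN/m³.
Effective vertical stress at 2.6 m: σ'_v = 15.0×2.5 + 9.390×0.100 = 38.44 kPa.
σ'_h = K_a σ'_v = 0.4169 × 38.44 = 16.03 kPa; u = γ_w × 0.100 = 0.9810 kPa.
Total σ_h = 16.03 + 0.9810 = 17.01 kPa.

17.0 kPa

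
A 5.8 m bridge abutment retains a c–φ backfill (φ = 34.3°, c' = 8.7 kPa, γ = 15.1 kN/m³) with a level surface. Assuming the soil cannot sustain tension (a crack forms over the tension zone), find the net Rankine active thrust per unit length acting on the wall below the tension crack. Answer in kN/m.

27.6 kN/m

K_a = 0.2792; √K_a = 0.5284.
Tension-crack depth z_c = 2c/(γ√K_a) = 2×8.7/(15.1×0.5284) = 2.181 m.
σ_a at base = K_a γ H − 2c√K_a = 0.2792×15.1×5.8 − 2×8.7×0.5284 = 15.26 kPa.
P_a = ½ × 15.26 × (H − z_c) = 0.5×15.26×3.619 = 27.61 kN/m.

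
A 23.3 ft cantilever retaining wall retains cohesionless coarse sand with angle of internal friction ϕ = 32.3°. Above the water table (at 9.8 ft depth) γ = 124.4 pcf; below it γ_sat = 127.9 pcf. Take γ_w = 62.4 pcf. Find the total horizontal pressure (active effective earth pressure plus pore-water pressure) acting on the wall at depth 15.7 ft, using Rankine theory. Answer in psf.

K_a = (1 − sin φ)/(1 + sin φ) = 0.3035.
γ' = 127.9 − 62.4 = 65.50 pcf.
Effective vertical stress at 15.7 ft: σ'_v = 124.4×9.8 + 65.50×5.90 = 1606 psf.
σ'_h = K_a σ'_v = 0.3035 × 1606 = 487.3 psf; u = γ_w × 5.90 = 368.2 psf.
Total σ_h = 487.3 + 368.2 = 855.4 psf.

855 psf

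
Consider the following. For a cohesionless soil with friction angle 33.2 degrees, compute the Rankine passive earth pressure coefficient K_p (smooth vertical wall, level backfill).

K_p = (1 + sin φ)/(1 − sin φ) = tan²(45° + 33.2°/2) = 3.421.

3.42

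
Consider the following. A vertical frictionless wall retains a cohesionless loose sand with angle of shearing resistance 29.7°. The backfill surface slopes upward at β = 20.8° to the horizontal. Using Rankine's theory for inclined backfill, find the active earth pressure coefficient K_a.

K_a = cos β · (cos β − √(cos²β − cos²φ)) / (cos β + √(cos²β − cos²φ)).
cos β = 0.9348, cos φ = 0.8686, √(cos²β − cos²φ) = 0.3455.
K_a = 0.9348 × (0.9348 − 0.3455)/(0.9348 + 0.3455) = 0.4303.

0.430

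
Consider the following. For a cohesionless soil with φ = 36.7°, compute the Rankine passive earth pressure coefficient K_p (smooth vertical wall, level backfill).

K_p = (1 + sin φ)/(1 − sin φ) = tan²(45° + 36.7°/2) = 3.970.

3.97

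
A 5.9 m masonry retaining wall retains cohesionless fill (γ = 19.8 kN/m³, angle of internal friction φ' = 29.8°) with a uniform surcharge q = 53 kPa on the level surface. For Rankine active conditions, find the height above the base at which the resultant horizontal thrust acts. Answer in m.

K_a = 0.3360.
Triangular part P₁ = ½K_aγH² = 115.8 at H/3 = 1.967 m; rectangular part P₂ = K_a q H = 105.1 at H/2 = 2.950 m.
ȳ = (P₁·1.967 + P₂·2.950)/(P₁+P₂) = 2.434 m.

2.43 m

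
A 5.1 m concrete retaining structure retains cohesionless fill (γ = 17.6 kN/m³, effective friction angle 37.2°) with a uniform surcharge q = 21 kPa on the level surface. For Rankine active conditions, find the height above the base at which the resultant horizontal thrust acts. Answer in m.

K_a = 0.2464.
Triangular part P₁ = ½K_aγH² = 56.40 at H/3 = 1.700 m; rectangular part P₂ = K_a q H = 26.39 at H/2 = 2.550 m.
ȳ = (P₁·1.700 + P₂·2.550)/(P₁+P₂) = 1.971 m.

1.97 m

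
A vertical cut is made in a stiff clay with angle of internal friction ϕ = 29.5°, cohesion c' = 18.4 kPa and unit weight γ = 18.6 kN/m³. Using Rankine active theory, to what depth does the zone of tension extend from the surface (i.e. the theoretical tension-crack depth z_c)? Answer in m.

3.39 m

K_a = tan²(45° − 29.5°/2) = 0.3401; √K_a = 0.5832.
The active pressure is zero where K_a γ z = 2c√K_a, so z_c = 2c/(γ√K_a) = 2×18.4/(18.6×0.5832) = 3.393 m.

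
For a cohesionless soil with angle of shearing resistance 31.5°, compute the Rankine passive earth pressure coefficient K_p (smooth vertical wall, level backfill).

3.19

K_p = (1 + sin φ)/(1 − sin φ) = tan²(45° + 31.5°/2) = 3.188.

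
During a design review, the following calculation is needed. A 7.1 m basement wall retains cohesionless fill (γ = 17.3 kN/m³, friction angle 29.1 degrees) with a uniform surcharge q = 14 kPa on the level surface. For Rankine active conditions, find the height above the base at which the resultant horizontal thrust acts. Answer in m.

2.59 m

K_a = 0.3456.
Triangular part P₁ = ½K_aγH² = 150.7 at H/3 = 2.367 m; rectangular part P₂ = K_a q H = 34.35 at H/2 = 3.550 m.
ȳ = (P₁·2.367 + P₂·3.550)/(P₁+P₂) = 2.586 m.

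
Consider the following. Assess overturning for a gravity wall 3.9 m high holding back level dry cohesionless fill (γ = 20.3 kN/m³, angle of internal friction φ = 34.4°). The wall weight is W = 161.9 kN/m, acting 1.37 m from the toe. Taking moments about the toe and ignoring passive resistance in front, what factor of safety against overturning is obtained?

K_a = tan²(45° − 34.4°/2) = 0.2780.
P_a = ½K_aγH² = 0.5×0.2780×20.3×3.9² = 42.92 kN/m, acting at H/3 = 1.300 m above the base.
Overturning moment M_o = P_a × H/3 = 42.92 × 1.300 = 55.79.
Resisting moment M_r = W × 1.37 = 161.9 × 1.37 = 221.8.
FS_overturning = M_r/M_o = 221.8/55.79 = 3.976.

3.98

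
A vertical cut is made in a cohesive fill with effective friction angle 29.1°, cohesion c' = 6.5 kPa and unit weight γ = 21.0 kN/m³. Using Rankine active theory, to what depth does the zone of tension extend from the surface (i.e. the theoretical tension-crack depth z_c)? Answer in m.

K_a = tan²(45° − 29.1°/2) = 0.3456; √K_a = 0.5879.
The active pressure is zero where K_a γ z = 2c√K_a, so z_c = 2c/(γ√K_a) = 2×6.5/(21.0×0.5879) = 1.053 m.

1.05 m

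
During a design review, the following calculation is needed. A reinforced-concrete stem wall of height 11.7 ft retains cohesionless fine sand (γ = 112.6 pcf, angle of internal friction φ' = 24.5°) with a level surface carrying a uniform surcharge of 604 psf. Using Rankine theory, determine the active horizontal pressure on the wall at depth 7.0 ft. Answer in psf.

K_a = (1 − sin φ)/(1 + sin φ) = 0.4137.
σ_v = γz + q = 112.6 × 7.0 + 604 = 1392 psf.
σ_h = K_a σ_v = 0.4137 × 1392 = 576.0 psf.

576 psf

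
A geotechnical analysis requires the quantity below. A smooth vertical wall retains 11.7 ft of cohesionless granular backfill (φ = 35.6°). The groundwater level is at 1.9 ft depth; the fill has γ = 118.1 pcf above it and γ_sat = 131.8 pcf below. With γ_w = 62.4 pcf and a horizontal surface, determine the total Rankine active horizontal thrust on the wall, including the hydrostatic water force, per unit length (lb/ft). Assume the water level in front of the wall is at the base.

4510 lb/ft

K_a = tan²(45° − φ/2) = 0.2641.
γ' = 131.8 − 62.4 = 69.40 pcf. Depth below WT = 9.8 ft.
σ'_h at WT = K_a γ d_w = 59.27 psf; at base = 59.27 + K_a γ' × 9.8 = 238.9 psf.
P₁ (0–1.9 ft) = ½×59.27×1.9 = 56.30. P₂ (1.9–11.7 ft) = ½(59.27+238.9)×9.8 = 1461.
P_w = ½ γ_w h₂² = 0.5×62.4×9.8² = 2996. Total = 56.30+1461+2996 = 4514 lb/ft.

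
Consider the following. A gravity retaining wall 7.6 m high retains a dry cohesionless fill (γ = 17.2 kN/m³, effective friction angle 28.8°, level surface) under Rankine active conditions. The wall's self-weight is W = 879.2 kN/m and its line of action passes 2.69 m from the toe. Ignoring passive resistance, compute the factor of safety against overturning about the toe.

K_a = tan²(45° − 28.8°/2) = 0.3498.
P_a = ½K_aγH² = 0.5×0.3498×17.2×7.6² = 173.7 kN/m, acting at H/3 = 2.533 m above the base.
Overturning moment M_o = P_a × H/3 = 173.7 × 2.533 = 440.1.
Resisting moment M_r = W × 2.69 = 879.2 × 2.69 = 2365.
FS_overturning = M_r/M_o = 2365/440.1 = 5.374.

5.37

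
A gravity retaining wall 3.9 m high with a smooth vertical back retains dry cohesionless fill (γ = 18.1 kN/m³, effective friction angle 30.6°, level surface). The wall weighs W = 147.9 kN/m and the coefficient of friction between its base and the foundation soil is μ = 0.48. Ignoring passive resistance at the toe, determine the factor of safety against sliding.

K_a = tan²(45° − 30.6°/2) = 0.3253.
P_a = ½K_aγH² = 0.5×0.3253×18.1×3.9² = 44.78 kN/m, acting at H/3 = 1.300 m above the base.
FS_sliding = μW / P_a = 0.48×147.9 / 44.78 = 1.585.

1.59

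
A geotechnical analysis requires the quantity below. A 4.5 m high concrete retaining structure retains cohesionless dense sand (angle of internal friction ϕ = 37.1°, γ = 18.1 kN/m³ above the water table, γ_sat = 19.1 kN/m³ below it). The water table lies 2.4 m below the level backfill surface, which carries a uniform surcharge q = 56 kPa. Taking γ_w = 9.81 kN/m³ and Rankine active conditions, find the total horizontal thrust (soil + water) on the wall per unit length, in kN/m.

125 kN/m

K_a = tan²(45° − φ/2) = 0.2475.
γ' = 19.1 − 9.81 = 9.290 kN/m³. h₂ = H − d_w = 2.1 m.
σ'_h: at surface K_a·q = 13.86; at WT K_a(q+γd_w) = 24.61; at base K_a(q+γd_w+γ'h₂) = 29.44 kPa.
P₁ = ½(13.86+24.61)×2.4 = 46.17; P₂ = ½(24.61+29.44)×2.1 = 56.75; P_w = ½γ_w h₂² = 21.63.
Total = 46.17+56.75+21.63 = 124.6 kN/m.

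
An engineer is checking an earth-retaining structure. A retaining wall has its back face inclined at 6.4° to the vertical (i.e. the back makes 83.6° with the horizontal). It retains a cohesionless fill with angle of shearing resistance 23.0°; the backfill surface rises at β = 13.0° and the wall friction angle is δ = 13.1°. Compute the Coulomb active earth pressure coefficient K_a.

0.557

K_a = sin²(α+φ) / [sin²α · sin(α−δ) · (1 + √{sin(φ+δ)sin(φ−β) / (sin(α−δ)sin(α+β))})²].
With α = 83.6°, φ = 23.0°, δ = 13.1°, β = 13.0°: K_a = 0.5572.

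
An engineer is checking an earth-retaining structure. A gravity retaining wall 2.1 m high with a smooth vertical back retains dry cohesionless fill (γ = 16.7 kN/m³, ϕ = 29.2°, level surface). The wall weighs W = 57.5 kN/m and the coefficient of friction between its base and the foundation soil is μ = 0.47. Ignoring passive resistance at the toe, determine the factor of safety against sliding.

K_a = tan²(45° − 29.2°/2) = 0.3442.
P_a = ½K_aγH² = 0.5×0.3442×16.7×2.1² = 12.68 kN/m, acting at H/3 = 0.7000 m above the base.
FS_sliding = μW / P_a = 0.47×57.5 / 12.68 = 2.132.

2.13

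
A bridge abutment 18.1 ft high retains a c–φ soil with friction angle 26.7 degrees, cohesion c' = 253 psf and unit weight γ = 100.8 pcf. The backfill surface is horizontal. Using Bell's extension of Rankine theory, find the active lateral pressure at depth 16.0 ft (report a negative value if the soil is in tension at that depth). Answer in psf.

301 psf

K_a = (1 − sin φ)/(1 + sin φ) = 0.3800.
σ_a = K_a γ z − 2c√K_a = 0.3800×100.8×16.0 − 2×253×0.6164 = 300.9 psf.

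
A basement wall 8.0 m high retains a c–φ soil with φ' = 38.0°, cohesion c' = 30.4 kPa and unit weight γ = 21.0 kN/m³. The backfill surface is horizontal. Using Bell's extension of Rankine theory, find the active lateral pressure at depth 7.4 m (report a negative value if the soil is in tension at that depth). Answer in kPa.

7.31 kPa

K_a = (1 − sin φ)/(1 + sin φ) = 0.2379.
σ_a = K_a γ z − 2c√K_a = 0.2379×21.0×7.4 − 2×30.4×0.4877 = 7.313 kPa.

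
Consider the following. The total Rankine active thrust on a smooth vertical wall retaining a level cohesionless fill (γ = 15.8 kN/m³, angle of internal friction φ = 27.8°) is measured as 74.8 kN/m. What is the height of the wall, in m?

K_a = 0.3639. P_a = ½ K_a γ H² ⇒ H = √(2P_a/(K_a γ)).
H = √(2×74.8/(0.3639×15.8)) = 5.101 m.

5.10 m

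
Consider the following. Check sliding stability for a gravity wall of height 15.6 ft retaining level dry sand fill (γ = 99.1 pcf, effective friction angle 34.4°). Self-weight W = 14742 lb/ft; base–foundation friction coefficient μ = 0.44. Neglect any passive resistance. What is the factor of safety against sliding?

1.94

K_a = tan²(45° − 34.4°/2) = 0.2780.
P_a = ½K_aγH² = 0.5×0.2780×99.1×15.6² = 3352 lb/ft, acting at H/3 = 5.200 ft above the base.
FS_sliding = μW / P_a = 0.44×14742 / 3352 = 1.935.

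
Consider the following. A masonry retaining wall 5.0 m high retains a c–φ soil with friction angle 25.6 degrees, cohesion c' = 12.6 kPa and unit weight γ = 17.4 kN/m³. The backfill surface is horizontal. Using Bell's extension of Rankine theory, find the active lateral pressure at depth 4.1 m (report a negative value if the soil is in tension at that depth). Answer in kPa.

K_a = (1 − sin φ)/(1 + sin φ) = 0.3966.
σ_a = K_a γ z − 2c√K_a = 0.3966×17.4×4.1 − 2×12.6×0.6297 = 12.42 kPa.

12.4 kPa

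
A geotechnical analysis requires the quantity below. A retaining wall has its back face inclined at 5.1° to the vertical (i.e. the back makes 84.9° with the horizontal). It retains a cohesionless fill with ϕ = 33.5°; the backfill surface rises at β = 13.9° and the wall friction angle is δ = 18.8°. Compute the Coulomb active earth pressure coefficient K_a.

K_a = sin²(α+φ) / [sin²α · sin(α−δ) · (1 + √{sin(φ+δ)sin(φ−β) / (sin(α−δ)sin(α+β))})²].
With α = 84.9°, φ = 33.5°, δ = 18.8°, β = 13.9°: K_a = 0.3588.

0.359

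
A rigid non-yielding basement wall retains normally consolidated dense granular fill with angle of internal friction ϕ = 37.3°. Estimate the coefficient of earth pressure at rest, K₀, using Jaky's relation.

0.394

K₀ = 1 − sin φ' = 1 − sin 37.3° = 0.3940.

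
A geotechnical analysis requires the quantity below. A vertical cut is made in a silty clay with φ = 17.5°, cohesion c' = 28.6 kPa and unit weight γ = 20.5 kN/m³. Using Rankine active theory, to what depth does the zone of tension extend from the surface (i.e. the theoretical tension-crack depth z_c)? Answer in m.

3.81 m

K_a = tan²(45° − 17.5°/2) = 0.5376; √K_a = 0.7332.
The active pressure is zero where K_a γ z = 2c√K_a, so z_c = 2c/(γ√K_a) = 2×28.6/(20.5×0.7332) = 3.805 m.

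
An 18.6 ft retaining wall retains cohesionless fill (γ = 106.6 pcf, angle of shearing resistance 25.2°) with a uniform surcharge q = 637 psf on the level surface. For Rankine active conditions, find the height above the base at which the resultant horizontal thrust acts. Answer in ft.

K_a = 0.4027.
Triangular part P₁ = ½K_aγH² = 7426 at H/3 = 6.200 ft; rectangular part P₂ = K_a q H = 4772 at H/2 = 9.300 ft.
ȳ = (P₁·6.200 + P₂·9.300)/(P₁+P₂) = 7.413 ft.

7.41 ft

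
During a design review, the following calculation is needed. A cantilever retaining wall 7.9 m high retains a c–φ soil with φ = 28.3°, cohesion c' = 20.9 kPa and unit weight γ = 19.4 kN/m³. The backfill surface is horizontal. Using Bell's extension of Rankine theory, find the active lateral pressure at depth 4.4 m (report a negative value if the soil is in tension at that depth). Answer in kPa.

K_a = (1 − sin φ)/(1 + sin φ) = 0.3568.
σ_a = K_a γ z − 2c√K_a = 0.3568×19.4×4.4 − 2×20.9×0.5973 = 5.487 kPa.

5.49 kPa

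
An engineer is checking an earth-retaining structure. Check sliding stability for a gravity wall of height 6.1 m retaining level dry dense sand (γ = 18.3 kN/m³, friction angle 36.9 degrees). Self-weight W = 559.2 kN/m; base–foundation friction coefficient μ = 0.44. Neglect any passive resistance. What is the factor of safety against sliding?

2.89

K_a = tan²(45° − 36.9°/2) = 0.2497.
P_a = ½K_aγH² = 0.5×0.2497×18.3×6.1² = 85.01 kN/m, acting at H/3 = 2.033 m above the base.
FS_sliding = μW / P_a = 0.44×559.2 / 85.01 = 2.894.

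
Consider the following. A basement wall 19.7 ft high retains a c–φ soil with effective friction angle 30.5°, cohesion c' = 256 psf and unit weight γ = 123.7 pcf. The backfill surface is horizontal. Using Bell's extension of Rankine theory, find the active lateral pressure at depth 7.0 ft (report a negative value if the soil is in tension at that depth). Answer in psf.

-9.77 psf

K_a = (1 − sin φ)/(1 + sin φ) = 0.3267.
σ_a = K_a γ z − 2c√K_a = 0.3267×123.7×7.0 − 2×256×0.5715 = -9.772 psf.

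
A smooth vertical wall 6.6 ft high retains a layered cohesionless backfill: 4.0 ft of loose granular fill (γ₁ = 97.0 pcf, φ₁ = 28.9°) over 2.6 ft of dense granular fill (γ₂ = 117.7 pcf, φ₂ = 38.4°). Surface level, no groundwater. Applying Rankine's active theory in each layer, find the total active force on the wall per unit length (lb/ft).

K_a1 = tan²(45°−28.9°/2) = 0.3484; K_a2 = tan²(45°−38.4°/2) = 0.2337.
Layer 1: σ at base = K_a1 γ₁ h₁ = 135.2 psf; P₁ = ½×135.2×4.0 = 270.3.
Layer 2: σ_v at top = γ₁h₁ = 388.0; σ_h top = K_a2×388.0 = 90.67; σ_h base = K_a2×(388.0+117.7×2.6) = 162.2.
P₂ = ½(90.67+162.2)×2.6 = 328.7. Total P_a = 270.3+328.7 = 599.0 lb/ft.

599 lb/ft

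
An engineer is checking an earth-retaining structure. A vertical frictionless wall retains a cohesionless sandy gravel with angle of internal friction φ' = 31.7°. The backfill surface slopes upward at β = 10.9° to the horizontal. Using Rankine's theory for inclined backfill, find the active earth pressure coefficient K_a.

K_a = cos β · (cos β − √(cos²β − cos²φ)) / (cos β + √(cos²β − cos²φ)).
cos β = 0.9820, cos φ = 0.8508, √(cos²β − cos²φ) = 0.4903.
K_a = 0.9820 × (0.9820 − 0.4903)/(0.9820 + 0.4903) = 0.3280.

0.328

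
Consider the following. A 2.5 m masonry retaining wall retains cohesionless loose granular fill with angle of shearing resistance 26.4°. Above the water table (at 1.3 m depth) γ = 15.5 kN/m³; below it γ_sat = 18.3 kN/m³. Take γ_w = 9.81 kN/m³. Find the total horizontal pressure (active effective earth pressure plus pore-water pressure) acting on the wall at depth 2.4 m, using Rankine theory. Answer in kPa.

K_a = (1 − sin φ)/(1 + sin φ) = 0.3844.
γ' = 18.3 − 9.81 = 8.490 kN/m³.
Effective vertical stress at 2.4 m: σ'_v = 15.5×1.3 + 8.490×1.10 = 29.49 kPa.
σ'_h = K_a σ'_v = 0.3844 × 29.49 = 11.34 kPa; u = γ_w × 1.10 = 10.79 kPa.
Total σ_h = 11.34 + 10.79 = 22.13 kPa.

22.1 kPa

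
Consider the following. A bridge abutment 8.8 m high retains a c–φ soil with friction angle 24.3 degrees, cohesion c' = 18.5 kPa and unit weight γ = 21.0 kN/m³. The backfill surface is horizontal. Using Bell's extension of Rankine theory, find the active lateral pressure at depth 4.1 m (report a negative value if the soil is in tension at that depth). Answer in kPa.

12.0 kPa

K_a = (1 − sin φ)/(1 + sin φ) = 0.4169.
σ_a = K_a γ z − 2c√K_a = 0.4169×21.0×4.1 − 2×18.5×0.6457 = 12.01 kPa.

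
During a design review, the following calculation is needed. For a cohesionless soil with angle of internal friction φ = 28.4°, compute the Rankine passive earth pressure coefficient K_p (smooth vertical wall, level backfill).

K_p = (1 + sin φ)/(1 − sin φ) = tan²(45° + 28.4°/2) = 2.814.

2.81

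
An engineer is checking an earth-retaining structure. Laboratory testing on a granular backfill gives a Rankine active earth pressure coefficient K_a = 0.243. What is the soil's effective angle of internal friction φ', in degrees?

K_a = tan²(45° − φ/2) ⇒ 45° − φ/2 = arctan(√0.243) = 26.24°.
φ = 2(45° − 26.24°) = 37.52°.

37.5°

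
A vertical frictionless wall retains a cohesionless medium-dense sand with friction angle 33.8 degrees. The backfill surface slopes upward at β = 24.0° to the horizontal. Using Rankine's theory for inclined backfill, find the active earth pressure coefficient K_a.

0.377

K_a = cos β · (cos β − √(cos²β − cos²φ)) / (cos β + √(cos²β − cos²φ)).
cos β = 0.9135, cos φ = 0.8310, √(cos²β − cos²φ) = 0.3795.
K_a = 0.9135 × (0.9135 − 0.3795)/(0.9135 + 0.3795) = 0.3773.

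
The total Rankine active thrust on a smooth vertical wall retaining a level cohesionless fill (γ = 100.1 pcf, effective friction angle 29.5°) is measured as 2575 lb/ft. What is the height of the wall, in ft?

K_a = 0.3401. P_a = ½ K_a γ H² ⇒ H = √(2P_a/(K_a γ)).
H = √(2×2575/(0.3401×100.1)) = 12.30 ft.

12.3 ft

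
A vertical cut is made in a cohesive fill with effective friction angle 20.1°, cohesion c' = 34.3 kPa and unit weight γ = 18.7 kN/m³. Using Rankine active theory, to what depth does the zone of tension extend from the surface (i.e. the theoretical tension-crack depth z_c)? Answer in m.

K_a = tan²(45° − 20.1°/2) = 0.4885; √K_a = 0.6989.
The active pressure is zero where K_a γ z = 2c√K_a, so z_c = 2c/(γ√K_a) = 2×34.3/(18.7×0.6989) = 5.249 m.

5.25 m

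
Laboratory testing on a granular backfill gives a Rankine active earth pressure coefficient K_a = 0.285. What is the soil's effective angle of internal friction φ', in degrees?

K_a = tan²(45° − φ/2) ⇒ 45° − φ/2 = arctan(√0.285) = 28.10°.
φ = 2(45° − 28.10°) = 33.81°.

33.8°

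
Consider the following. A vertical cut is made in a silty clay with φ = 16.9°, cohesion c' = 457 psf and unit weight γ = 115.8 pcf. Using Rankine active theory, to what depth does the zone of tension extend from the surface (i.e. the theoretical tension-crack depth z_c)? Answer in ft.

10.6 ft

K_a = tan²(45° − 16.9°/2) = 0.5495; √K_a = 0.7413.
The active pressure is zero where K_a γ z = 2c√K_a, so z_c = 2c/(γ√K_a) = 2×457/(115.8×0.7413) = 10.65 ft.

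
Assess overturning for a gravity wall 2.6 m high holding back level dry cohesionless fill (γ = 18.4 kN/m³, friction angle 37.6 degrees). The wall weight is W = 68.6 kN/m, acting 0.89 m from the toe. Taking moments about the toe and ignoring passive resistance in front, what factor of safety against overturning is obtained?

K_a = tan²(45° − 37.6°/2) = 0.2421.
P_a = ½K_aγH² = 0.5×0.2421×18.4×2.6² = 15.06 kN/m, acting at H/3 = 0.8667 m above the base.
Overturning moment M_o = P_a × H/3 = 15.06 × 0.8667 = 13.05.
Resisting moment M_r = W × 0.89 = 68.6 × 0.89 = 61.05.
FS_overturning = M_r/M_o = 61.05/13.05 = 4.678.

4.68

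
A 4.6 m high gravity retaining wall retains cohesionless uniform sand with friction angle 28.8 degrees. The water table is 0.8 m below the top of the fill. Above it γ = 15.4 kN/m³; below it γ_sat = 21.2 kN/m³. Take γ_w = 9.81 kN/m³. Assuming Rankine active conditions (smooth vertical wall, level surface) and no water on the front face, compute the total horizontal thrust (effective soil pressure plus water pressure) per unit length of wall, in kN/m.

K_a = tan²(45° − φ/2) = 0.3498.
γ' = 21.2 − 9.81 = 11.39 kN/m³. Depth below WT = 3.8 m.
σ'_h at WT = K_a γ d_w = 4.309 kPa; at base = 4.309 + K_a γ' × 3.8 = 19.45 kPa.
P₁ (0–0.8 m) = ½×4.309×0.8 = 1.724. P₂ (0.8–4.6 m) = ½(4.309+19.45)×3.8 = 45.14.
P_w = ½ γ_w h₂² = 0.5×9.81×3.8² = 70.83. Total = 1.724+45.14+70.83 = 117.7 kN/m.

118 kN/m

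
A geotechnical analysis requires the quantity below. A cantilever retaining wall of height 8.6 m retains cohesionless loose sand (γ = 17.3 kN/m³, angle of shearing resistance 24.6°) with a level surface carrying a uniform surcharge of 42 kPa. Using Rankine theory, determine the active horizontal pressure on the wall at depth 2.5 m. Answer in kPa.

K_a = (1 − sin φ)/(1 + sin φ) = 0.4121.
σ_v = γz + q = 17.3 × 2.5 + 42 = 85.25 kPa.
σ_h = K_a σ_v = 0.4121 × 85.25 = 35.14 kPa.

35.1 kPa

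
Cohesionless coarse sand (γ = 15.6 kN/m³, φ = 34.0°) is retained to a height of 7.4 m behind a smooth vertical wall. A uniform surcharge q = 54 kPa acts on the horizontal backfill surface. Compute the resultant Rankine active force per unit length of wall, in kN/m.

234 kN/m

K_a = tan²(45° − φ/2) = 0.2827.
Soil triangle: ½ K_a γ H² = 0.5×0.2827×15.6×7.4² = 120.8 kN/m.
Surcharge rectangle: K_a q H = 0.2827×54×7.4 = 113.0 kN/m.
Total = 120.8 + 113.0 = 233.7 kN/m.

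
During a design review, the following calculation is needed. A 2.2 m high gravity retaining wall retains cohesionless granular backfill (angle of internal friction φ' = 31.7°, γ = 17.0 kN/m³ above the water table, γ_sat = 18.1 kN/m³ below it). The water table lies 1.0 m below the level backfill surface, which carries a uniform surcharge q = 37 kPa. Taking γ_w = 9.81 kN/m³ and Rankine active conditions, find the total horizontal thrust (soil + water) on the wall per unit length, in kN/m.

43.2 kN/m

K_a = tan²(45° − φ/2) = 0.3111.
γ' = 18.1 − 9.81 = 8.290 kN/m³. h₂ = H − d_w = 1.2 m.
σ'_h: at surface K_a·q = 11.51; at WT K_a(q+γd_w) = 16.80; at base K_a(q+γd_w+γ'h₂) = 19.89 kPa.
P₁ = ½(11.51+16.80)×1.0 = 14.15; P₂ = ½(16.80+19.89)×1.2 = 22.01; P_w = ½γ_w h₂² = 7.063.
Total = 14.15+22.01+7.063 = 43.23 kN/m.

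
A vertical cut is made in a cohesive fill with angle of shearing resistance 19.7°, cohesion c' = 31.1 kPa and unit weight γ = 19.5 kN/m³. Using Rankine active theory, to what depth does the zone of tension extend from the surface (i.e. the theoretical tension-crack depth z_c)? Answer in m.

4.53 m

K_a = tan²(45° − 19.7°/2) = 0.4958; √K_a = 0.7041.
The active pressure is zero where K_a γ z = 2c√K_a, so z_c = 2c/(γ√K_a) = 2×31.1/(19.5×0.7041) = 4.530 m.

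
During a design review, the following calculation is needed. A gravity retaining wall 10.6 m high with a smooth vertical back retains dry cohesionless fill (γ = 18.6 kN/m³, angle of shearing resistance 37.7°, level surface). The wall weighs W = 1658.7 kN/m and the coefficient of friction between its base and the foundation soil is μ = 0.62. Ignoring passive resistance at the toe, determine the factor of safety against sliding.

4.08

K_a = tan²(45° − 37.7°/2) = 0.2411.
P_a = ½K_aγH² = 0.5×0.2411×18.6×10.6² = 251.9 kN/m, acting at H/3 = 3.533 m above the base.
FS_sliding = μW / P_a = 0.62×1658.7 / 251.9 = 4.083.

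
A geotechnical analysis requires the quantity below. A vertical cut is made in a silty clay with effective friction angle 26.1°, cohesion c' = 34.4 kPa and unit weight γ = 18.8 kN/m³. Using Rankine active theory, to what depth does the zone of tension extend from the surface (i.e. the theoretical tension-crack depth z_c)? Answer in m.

5.87 m

K_a = tan²(45° − 26.1°/2) = 0.3889; √K_a = 0.6237.
The active pressure is zero where K_a γ z = 2c√K_a, so z_c = 2c/(γ√K_a) = 2×34.4/(18.8×0.6237) = 5.868 m.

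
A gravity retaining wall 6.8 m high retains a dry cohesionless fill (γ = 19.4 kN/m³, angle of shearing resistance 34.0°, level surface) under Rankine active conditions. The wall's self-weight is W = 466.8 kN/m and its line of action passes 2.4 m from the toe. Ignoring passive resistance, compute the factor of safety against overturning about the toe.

3.90

K_a = tan²(45° − 34.0°/2) = 0.2827.
P_a = ½K_aγH² = 0.5×0.2827×19.4×6.8² = 126.8 kN/m, acting at H/3 = 2.267 m above the base.
Overturning moment M_o = P_a × H/3 = 126.8 × 2.267 = 287.4.
Resisting moment M_r = W × 2.4 = 466.8 × 2.4 = 1120.
FS_overturning = M_r/M_o = 1120/287.4 = 3.898.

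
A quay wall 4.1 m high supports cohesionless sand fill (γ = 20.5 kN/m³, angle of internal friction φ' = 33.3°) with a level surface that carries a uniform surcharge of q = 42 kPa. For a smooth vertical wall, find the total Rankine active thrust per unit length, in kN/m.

K_a = tan²(45° − φ/2) = 0.2911.
Soil triangle: ½ K_a γ H² = 0.5×0.2911×20.5×4.1² = 50.16 kN/m.
Surcharge rectangle: K_a q H = 0.2911×42×4.1 = 50.13 kN/m.
Total = 50.16 + 50.13 = 100.3 kN/m.

100 kN/m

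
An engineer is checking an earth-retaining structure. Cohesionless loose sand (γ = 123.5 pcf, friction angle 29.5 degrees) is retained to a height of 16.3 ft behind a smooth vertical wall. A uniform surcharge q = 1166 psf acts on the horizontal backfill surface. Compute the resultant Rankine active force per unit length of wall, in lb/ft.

12000 lb/ft

K_a = tan²(45° − φ/2) = 0.3401.
Soil triangle: ½ K_a γ H² = 0.5×0.3401×123.5×16.3² = 5580 lb/ft.
Surcharge rectangle: K_a q H = 0.3401×1166×16.3 = 6464 lb/ft.
Total = 5580 + 6464 = 12040 lb/ft.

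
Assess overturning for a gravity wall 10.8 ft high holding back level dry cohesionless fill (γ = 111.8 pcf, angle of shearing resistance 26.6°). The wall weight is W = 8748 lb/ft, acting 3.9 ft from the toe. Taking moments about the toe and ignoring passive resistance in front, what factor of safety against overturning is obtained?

K_a = tan²(45° − 26.6°/2) = 0.3814.
P_a = ½K_aγH² = 0.5×0.3814×111.8×10.8² = 2487 lb/ft, acting at H/3 = 3.600 ft above the base.
Overturning moment M_o = P_a × H/3 = 2487 × 3.600 = 8954.
Resisting moment M_r = W × 3.9 = 8748 × 3.9 = 34120.
FS_overturning = M_r/M_o = 34120/8954 = 3.810.

3.81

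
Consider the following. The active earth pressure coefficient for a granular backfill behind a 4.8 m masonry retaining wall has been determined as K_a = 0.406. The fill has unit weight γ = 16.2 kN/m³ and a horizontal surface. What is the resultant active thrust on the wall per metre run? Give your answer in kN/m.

P = ½ K_a γ H² = 0.5 × 0.406 × 16.2 × 4.8² = 75.77 kN/m.

75.8 kN/m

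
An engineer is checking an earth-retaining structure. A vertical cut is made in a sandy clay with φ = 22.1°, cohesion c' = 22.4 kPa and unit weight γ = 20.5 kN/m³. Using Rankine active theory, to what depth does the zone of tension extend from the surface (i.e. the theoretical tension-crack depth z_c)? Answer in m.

3.25 m

K_a = tan²(45° − 22.1°/2) = 0.4533; √K_a = 0.6732.
The active pressure is zero where K_a γ z = 2c√K_a, so z_c = 2c/(γ√K_a) = 2×22.4/(20.5×0.6732) = 3.246 m.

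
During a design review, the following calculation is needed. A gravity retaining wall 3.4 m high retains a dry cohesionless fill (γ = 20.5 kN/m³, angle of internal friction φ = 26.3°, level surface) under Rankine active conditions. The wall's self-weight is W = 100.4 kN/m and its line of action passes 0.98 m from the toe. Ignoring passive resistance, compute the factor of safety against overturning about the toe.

1.90

K_a = tan²(45° − 26.3°/2) = 0.3859.
P_a = ½K_aγH² = 0.5×0.3859×20.5×3.4² = 45.73 kN/m, acting at H/3 = 1.133 m above the base.
Overturning moment M_o = P_a × H/3 = 45.73 × 1.133 = 51.83.
Resisting moment M_r = W × 0.98 = 100.4 × 0.98 = 98.39.
FS_overturning = M_r/M_o = 98.39/51.83 = 1.898.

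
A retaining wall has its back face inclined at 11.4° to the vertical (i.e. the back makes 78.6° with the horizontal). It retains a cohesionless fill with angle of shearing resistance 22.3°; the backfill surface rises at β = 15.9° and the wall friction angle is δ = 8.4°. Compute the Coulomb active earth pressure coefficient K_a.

0.687

K_a = sin²(α+φ) / [sin²α · sin(α−δ) · (1 + √{sin(φ+δ)sin(φ−β) / (sin(α−δ)sin(α+β))})²].
With α = 78.6°, φ = 22.3°, δ = 8.4°, β = 15.9°: K_a = 0.6866.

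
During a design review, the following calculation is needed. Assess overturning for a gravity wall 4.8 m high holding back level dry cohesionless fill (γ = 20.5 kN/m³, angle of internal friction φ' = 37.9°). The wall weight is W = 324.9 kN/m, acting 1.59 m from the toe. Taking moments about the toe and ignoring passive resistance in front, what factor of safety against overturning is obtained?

K_a = tan²(45° − 37.9°/2) = 0.2389.
P_a = ½K_aγH² = 0.5×0.2389×20.5×4.8² = 56.43 kN/m, acting at H/3 = 1.600 m above the base.
Overturning moment M_o = P_a × H/3 = 56.43 × 1.600 = 90.28.
Resisting moment M_r = W × 1.59 = 324.9 × 1.59 = 516.6.
FS_overturning = M_r/M_o = 516.6/90.28 = 5.722.

5.72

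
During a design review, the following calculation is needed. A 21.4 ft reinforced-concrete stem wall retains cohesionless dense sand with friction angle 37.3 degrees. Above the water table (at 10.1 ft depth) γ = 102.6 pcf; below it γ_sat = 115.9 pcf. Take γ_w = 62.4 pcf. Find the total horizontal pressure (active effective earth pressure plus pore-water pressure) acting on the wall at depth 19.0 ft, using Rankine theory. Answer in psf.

K_a = (1 − sin φ)/(1 + sin φ) = 0.2453.
γ' = 115.9 − 62.4 = 53.50 pcf.
Effective vertical stress at 19.0 ft: σ'_v = 102.6×10.1 + 53.50×8.90 = 1512 psf.
σ'_h = K_a σ'_v = 0.2453 × 1512 = 371.1 psf; u = γ_w × 8.90 = 555.4 psf.
Total σ_h = 371.1 + 555.4 = 926.4 psf.

926 psf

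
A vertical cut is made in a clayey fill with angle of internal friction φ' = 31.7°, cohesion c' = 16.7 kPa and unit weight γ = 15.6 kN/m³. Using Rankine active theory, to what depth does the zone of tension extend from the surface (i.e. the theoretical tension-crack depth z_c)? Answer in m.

3.84 m

K_a = tan²(45° − 31.7°/2) = 0.3111; √K_a = 0.5577.
The active pressure is zero where K_a γ z = 2c√K_a, so z_c = 2c/(γ√K_a) = 2×16.7/(15.6×0.5577) = 3.839 m.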